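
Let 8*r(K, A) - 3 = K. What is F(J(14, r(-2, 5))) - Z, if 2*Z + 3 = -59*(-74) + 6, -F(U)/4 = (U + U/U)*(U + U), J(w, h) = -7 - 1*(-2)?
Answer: -4689/2 ≈ -2344.5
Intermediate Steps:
r(K, A) = 3/8 + K/8
J(w, h) = -5 (J(w, h) = -7 + 2 = -5)
F(U) = -8*U*(1 + U) (F(U) = -4*(U + U/U)*(U + U) = -4*(U + 1)*2*U = -4*(1 + U)*2*U = -8*U*(1 + U))
Z = 4369/2 (Z = -3/2 + (-59*(-74) + 6)/2 = -3/2 + (4366 + 6)/2 = -3/2 + (½)*4372 = -3/2 + 2186 = 4369/2 ≈ 2184.5)
F(J(14, r(-2, 5))) - Z = -8*(-5)*(1 - 5) - 1*4369/2 = -8*(-5)*(-4) - 4369/2 = -160 - 4369/2 = -4689/2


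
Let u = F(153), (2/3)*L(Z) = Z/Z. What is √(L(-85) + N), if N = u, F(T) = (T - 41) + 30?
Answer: √574/2 ≈ 11.979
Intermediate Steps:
L(Z) = 3/2 (L(Z) = 3*(Z/Z)/2 = (3/2)*1 = 3/2)
F(T) = -11 + T (F(T) = (-41 + T) + 30 = -11 + T)
u = 142 (u = -11 + 153 = 142)
N = 142
√(L(-85) + N) = √(3/2 + 142) = √(287/2) = √574/2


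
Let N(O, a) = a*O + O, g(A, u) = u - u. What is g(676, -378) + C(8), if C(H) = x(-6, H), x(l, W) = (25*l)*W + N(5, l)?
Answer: -1225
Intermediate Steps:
g(A, u) = 0
N(O, a) = O + O*a (N(O, a) = O*a + O = O + O*a)
x(l, W) = 5 + 5*l + 25*W*l (x(l, W) = (25*l)*W + 5*(1 + l) = 25*W*l + (5 + 5*l) = 5 + 5*l + 25*W*l)
C(H) = -25 - 150*H (C(H) = 5 + 5*(-6) + 25*H*(-6) = 5 - 30 - 150*H = -25 - 150*H)
g(676, -378) + C(8) = 0 + (-25 - 150*8) = 0 + (-25 - 1200) = 0 - 1225 = -1225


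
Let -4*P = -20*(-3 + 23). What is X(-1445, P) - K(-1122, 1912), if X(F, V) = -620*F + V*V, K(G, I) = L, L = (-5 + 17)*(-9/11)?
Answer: 9965008/11 ≈ 9.0591e+5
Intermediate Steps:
L = -108/11 (L = 12*(-9*1/11) = 12*(-9/11) = -108/11 ≈ -9.8182)
K(G, I) = -108/11
P = 100 (P = -(-5)*(-3 + 23) = -(-5)*20 = -¼*(-400) = 100)
X(F, V) = V² - 620*F (X(F, V) = -620*F + V² = V² - 620*F)
X(-1445, P) - K(-1122, 1912) = (100² - 620*(-1445)) - 1*(-108/11) = (10000 + 895900) + 108/11 = 905900 + 108/11 = 9965008/11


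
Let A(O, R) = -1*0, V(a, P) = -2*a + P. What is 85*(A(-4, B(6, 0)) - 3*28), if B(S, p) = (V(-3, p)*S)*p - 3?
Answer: -7140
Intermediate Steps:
V(a, P) = P - 2*a
B(S, p) = -3 + S*p*(6 + p) (B(S, p) = ((p - 2*(-3))*S)*p - 3 = ((p + 6)*S)*p - 3 = ((6 + p)*S)*p - 3 = (S*(6 + p))*p - 3 = S*p*(6 + p) - 3 = -3 + S*p*(6 + p))
A(O, R) = 0
85*(A(-4, B(6, 0)) - 3*28) = 85*(0 - 3*28) = 85*(0 - 84) = 85*(-84) = -7140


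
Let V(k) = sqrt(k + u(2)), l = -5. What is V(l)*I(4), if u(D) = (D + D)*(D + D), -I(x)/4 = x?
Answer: -16*sqrt(11) ≈ -53.066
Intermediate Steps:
I(x) = -4*x
u(D) = 4*D**2 (u(D) = (2*D)*(2*D) = 4*D**2)
V(k) = sqrt(16 + k) (V(k) = sqrt(k + 4*2**2) = sqrt(k + 4*4) = sqrt(k + 16) = sqrt(16 + k))
V(l)*I(4) = sqrt(16 - 5)*(-4*4) = sqrt(11)*(-16) = -16*sqrt(11)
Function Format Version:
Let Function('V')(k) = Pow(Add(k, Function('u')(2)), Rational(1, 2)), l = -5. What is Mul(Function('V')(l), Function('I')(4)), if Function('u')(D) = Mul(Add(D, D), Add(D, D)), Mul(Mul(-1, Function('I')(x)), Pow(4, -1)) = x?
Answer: Mul(-16, Pow(11, Rational(1, 2))) ≈ -53.066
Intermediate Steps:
Function('I')(x) = Mul(-4, x)
Function('u')(D) = Mul(4, Pow(D, 2)) (Function('u')(D) = Mul(Mul(2, D), Mul(2, D)) = Mul(4, Pow(D, 2)))
Function('V')(k) = Pow(Add(16, k), Rational(1, 2)) (Function('V')(k) = Pow(Add(k, Mul(4, Pow(2, 2))), Rational(1, 2)) = Pow(Add(k, Mul(4, 4)), Rational(1, 2)) = Pow(Add(k, 16), Rational(1, 2)) = Pow(Add(16, k), Rational(1, 2)))
Mul(Function('V')(l), Function('I')(4)) = Mul(Pow(Add(16, -5), Rational(1, 2)), Mul(-4, 4)) = Mul(Pow(11, Rational(1, 2)), -16) = Mul(-16, Pow(11, Rational(1, 2)))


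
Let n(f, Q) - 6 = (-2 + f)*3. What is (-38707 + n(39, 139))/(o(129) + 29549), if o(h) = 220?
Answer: -38590/29769 ≈ -1.2963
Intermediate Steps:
n(f, Q) = 3*f (n(f, Q) = 6 + (-2 + f)*3 = 6 + (-6 + 3*f) = 3*f)
(-38707 + n(39, 139))/(o(129) + 29549) = (-38707 + 3*39)/(220 + 29549) = (-38707 + 117)/29769 = -38590*1/29769 = -38590/29769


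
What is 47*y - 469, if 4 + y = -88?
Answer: -4793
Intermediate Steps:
y = -92 (y = -4 - 88 = -92)
47*y - 469 = 47*(-92) - 469 = -4324 - 469 = -4793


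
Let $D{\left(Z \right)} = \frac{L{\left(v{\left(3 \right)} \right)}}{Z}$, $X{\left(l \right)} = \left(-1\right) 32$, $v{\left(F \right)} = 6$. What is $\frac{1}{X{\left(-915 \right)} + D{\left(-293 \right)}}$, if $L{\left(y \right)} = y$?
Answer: $- \frac{293}{9382} \approx -0.03123$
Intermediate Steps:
$X{\left(l \right)} = -32$
$D{\left(Z \right)} = \frac{6}{Z}$
$\frac{1}{X{\left(-915 \right)} + D{\left(-293 \right)}} = \frac{1}{-32 + \frac{6}{-293}} = \frac{1}{-32 + 6 \left(- \frac{1}{293}\right)} = \frac{1}{-32 - \frac{6}{293}} = \frac{1}{- \frac{9382}{293}} = - \frac{293}{9382}$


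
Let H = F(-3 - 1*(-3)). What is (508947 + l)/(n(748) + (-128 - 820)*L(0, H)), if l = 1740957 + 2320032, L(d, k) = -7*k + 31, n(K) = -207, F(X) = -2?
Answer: -1523312/14289 ≈ -106.61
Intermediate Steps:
H = -2
L(d, k) = 31 - 7*k
l = 4060989
(508947 + l)/(n(748) + (-128 - 820)*L(0, H)) = (508947 + 4060989)/(-207 + (-128 - 820)*(31 - 7*(-2))) = 4569936/(-207 - 948*(31 + 14)) = 4569936/(-207 - 948*45) = 4569936/(-207 - 42660) = 4569936/(-42867) = 4569936*(-1/42867) = -1523312/14289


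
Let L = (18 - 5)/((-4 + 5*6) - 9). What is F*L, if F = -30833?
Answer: -400829/17 ≈ -23578.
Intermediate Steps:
L = 13/17 (L = 13/((-4 + 30) - 9) = 13/(26 - 9) = 13/17 ≈ 0.76471)
F*L = -30833*13/17 = -400829/17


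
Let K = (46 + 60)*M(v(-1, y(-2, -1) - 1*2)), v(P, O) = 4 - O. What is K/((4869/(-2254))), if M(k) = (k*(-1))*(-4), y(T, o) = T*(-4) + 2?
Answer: 3822784/4869 ≈ 785.13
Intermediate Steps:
y(T, o) = 2 - 4*T (y(T, o) = -4*T + 2 = 2 - 4*T)
M(k) = 4*k (M(k) = -k*(-4) = 4*k)
K = -1696 (K = (46 + 60)*(4*(4 - ((2 - 4*(-2)) - 1*2))) = 106*(4*(4 - ((2 + 8) - 2))) = 106*(4*(4 - (10 - 2))) = 106*(4*(4 - 1*8)) = 106*(4*(4 - 8)) = 106*(4*(-4)) = 106*(-16) = -1696)
K/((4869/(-2254))) = -1696/(4869/(-2254)) = -1696/(4869*(-1/2254)) = -1696/(-4869/2254) = -1696*(-2254/4869) = 3822784/4869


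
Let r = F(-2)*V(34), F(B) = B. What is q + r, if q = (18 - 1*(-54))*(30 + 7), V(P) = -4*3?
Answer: 2688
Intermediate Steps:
V(P) = -12
q = 2664 (q = (18 + 54)*37 = 72*37 = 2664)
r = 24 (r = -2*(-12) = 24)
q + r = 2664 + 24 = 2688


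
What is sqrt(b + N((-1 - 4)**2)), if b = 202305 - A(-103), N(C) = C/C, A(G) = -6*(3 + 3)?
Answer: sqrt(202342) ≈ 449.82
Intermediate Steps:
A(G) = -36 (A(G) = -6*6 = -36)
N(C) = 1
b = 202341 (b = 202305 - 1*(-36) = 202305 + 36 = 202341)
sqrt(b + N((-1 - 4)**2)) = sqrt(202341 + 1) = sqrt(202342)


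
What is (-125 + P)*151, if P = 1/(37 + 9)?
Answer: -868099/46 ≈ -18872.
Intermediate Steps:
P = 1/46 ≈ 0.021739
(-125 + P)*151 = (-125 + 1/46)*151 = -5749/46*151 = -868099/46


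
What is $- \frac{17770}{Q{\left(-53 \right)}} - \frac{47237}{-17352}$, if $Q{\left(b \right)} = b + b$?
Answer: $\frac{156676081}{919656} \approx 170.36$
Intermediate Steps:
$Q{\left(b \right)} = 2 b$
$- \frac{17770}{Q{\left(-53 \right)}} - \frac{47237}{-17352} = - \frac{17770}{2 \left(-53\right)} - \frac{47237}{-17352} = - \frac{17770}{-106} - - \frac{47237}{17352} = \left(-17770\right) \left(- \frac{1}{106}\right) + \frac{47237}{17352} = \frac{8885}{53} + \frac{47237}{17352} = \frac{156676081}{919656}$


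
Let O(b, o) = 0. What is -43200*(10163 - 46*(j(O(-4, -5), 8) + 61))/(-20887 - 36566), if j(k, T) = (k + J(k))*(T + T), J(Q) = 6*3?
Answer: -84830400/19151 ≈ -4429.6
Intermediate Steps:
J(Q) = 18
j(k, T) = 2*T*(18 + k) (j(k, T) = (k + 18)*(T + T) = (18 + k)*(2*T) = 2*T*(18 + k))
-43200*(10163 - 46*(j(O(-4, -5), 8) + 61))/(-20887 - 36566) = -43200*(10163 - 46*(2*8*(18 + 0) + 61))/(-20887 - 36566) = -(-146347200/19151 + 662400*(2*8*18 + 61)/19151) = -(-146347200/19151 + 662400*(288 + 61)/19151) = -43200/((-57453/(10163 - 46*349))) = -43200/((-57453/(10163 - 16054))) = -43200/((-57453/(-5891))) = -43200/((-57453*(-1/5891))) = -43200/57453/5891 = -43200*5891/57453 = -84830400/19151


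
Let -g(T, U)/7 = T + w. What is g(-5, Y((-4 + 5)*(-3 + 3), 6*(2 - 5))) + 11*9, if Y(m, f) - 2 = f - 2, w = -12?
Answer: 218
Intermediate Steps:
Y(m, f) = f (Y(m, f) = 2 + (f - 2) = 2 + (-2 + f) = f)
g(T, U) = 84 - 7*T (g(T, U) = -7*(T - 12) = -7*(-12 + T) = 84 - 7*T)
g(-5, Y((-4 + 5)*(-3 + 3), 6*(2 - 5))) + 11*9 = (84 - 7*(-5)) + 11*9 = (84 + 35) + 99 = 119 + 99 = 218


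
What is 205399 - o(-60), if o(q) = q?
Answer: 205459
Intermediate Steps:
205399 - o(-60) = 205399 - 1*(-60) = 205399 + 60 = 205459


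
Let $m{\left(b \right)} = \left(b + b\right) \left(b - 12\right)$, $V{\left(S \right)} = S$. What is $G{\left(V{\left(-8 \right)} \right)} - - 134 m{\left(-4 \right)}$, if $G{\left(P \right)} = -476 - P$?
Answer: $16684$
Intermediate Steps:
$m{\left(b \right)} = 2 b \left(-12 + b\right)$
$G{\left(V{\left(-8 \right)} \right)} - - 134 m{\left(-4 \right)} = \left(-476 - -8\right) - - 134 \cdot 2 \left(-4\right) \left(-12 - 4\right) = \left(-476 + 8\right) - - 134 \cdot 2 \left(-4\right) \left(-16\right) = -468 - \left(-134\right) 128 = -468 - -17152 = -468 + 17152 = 16684$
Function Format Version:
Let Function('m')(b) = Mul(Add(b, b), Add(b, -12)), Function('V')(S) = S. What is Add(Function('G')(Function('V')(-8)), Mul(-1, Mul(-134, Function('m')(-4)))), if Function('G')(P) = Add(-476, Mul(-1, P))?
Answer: 16684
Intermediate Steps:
Function('m')(b) = Mul(2, b, Add(-12, b)) (Function('m')(b) = Mul(Mul(2, b), Add(-12, b)) = Mul(2, b, Add(-12, b)))
Add(Function('G')(Function('V')(-8)), Mul(-1, Mul(-134, Function('m')(-4)))) = Add(Add(-476, Mul(-1, -8)), Mul(-1, Mul(-134, Mul(2, -4, Add(-12, -4))))) = Add(Add(-476, 8), Mul(-1, Mul(-134, Mul(2, -4, -16)))) = Add(-468, Mul(-1, Mul(-134, 128))) = Add(-468, Mul(-1, -17152)) = Add(-468, 17152) = 16684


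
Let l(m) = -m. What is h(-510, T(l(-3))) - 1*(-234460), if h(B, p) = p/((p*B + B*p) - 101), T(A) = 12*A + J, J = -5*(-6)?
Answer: 15807527594/67421 ≈ 2.3446e+5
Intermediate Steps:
J = 30
T(A) = 30 + 12*A (T(A) = 12*A + 30 = 30 + 12*A)
h(B, p) = p/(-101 + 2*B*p) (h(B, p) = p/((B*p + B*p) - 101) = p/(2*B*p - 101) = p/(-101 + 2*B*p))
h(-510, T(l(-3))) - 1*(-234460) = (30 + 12*(-1*(-3)))/(-101 + 2*(-510)*(30 + 12*(-1*(-3)))) - 1*(-234460) = (30 + 12*3)/(-101 + 2*(-510)*(30 + 12*3)) + 234460 = (30 + 36)/(-101 + 2*(-510)*(30 + 36)) + 234460 = 66/(-101 + 2*(-510)*66) + 234460 = 66/(-101 - 67320) + 234460 = 66/(-67421) + 234460 = 66*(-1/67421) + 234460 = -66/67421 + 234460 = 15807527594/67421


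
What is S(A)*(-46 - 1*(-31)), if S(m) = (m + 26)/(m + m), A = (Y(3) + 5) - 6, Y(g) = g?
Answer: -105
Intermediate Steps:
A = 2 (A = (3 + 5) - 6 = 8 - 6 = 2)
S(m) = (26 + m)/(2*m) (S(m) = (26 + m)/((2*m)) = (26 + m)*(1/(2*m)) = (26 + m)/(2*m))
S(A)*(-46 - 1*(-31)) = ((1/2)*(26 + 2)/2)*(-46 - 1*(-31)) = ((1/2)*(1/2)*28)*(-46 + 31) = 7*(-15) = -105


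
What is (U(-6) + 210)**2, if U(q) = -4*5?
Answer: 36100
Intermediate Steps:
U(q) = -20
(U(-6) + 210)**2 = (-20 + 210)**2 = 190**2 = 36100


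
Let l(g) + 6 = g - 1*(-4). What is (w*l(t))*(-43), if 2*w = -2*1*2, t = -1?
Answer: -258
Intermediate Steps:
w = -2 (w = (-2*1*2)/2 = (-2*2)/2 = (1/2)*(-4) = -2)
l(g) = -2 + g (l(g) = -6 + (g - 1*(-4)) = -6 + (g + 4) = -6 + (4 + g) = -2 + g)
(w*l(t))*(-43) = -2*(-2 - 1)*(-43) = -2*(-3)*(-43) = 6*(-43) = -258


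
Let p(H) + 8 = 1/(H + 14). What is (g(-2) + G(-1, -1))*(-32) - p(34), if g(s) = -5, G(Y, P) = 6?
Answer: -1153/48 ≈ -24.021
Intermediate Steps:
p(H) = -8 + 1/(14 + H) (p(H) = -8 + 1/(H + 14) = -8 + 1/(14 + H))
(g(-2) + G(-1, -1))*(-32) - p(34) = (-5 + 6)*(-32) - (-111 - 8*34)/(14 + 34) = 1*(-32) - (-111 - 272)/48 = -32 - (-383)/48 = -32 - 1*(-383/48) = -32 + 383/48 = -1153/48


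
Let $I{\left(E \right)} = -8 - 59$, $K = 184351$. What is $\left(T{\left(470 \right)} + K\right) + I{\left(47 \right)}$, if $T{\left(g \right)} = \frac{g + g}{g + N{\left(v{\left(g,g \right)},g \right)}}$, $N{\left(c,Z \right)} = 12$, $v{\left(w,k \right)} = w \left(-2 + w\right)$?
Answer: $\frac{44412914}{241} \approx 1.8429 \cdot 10^{5}$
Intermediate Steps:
$I{\left(E \right)} = -67$ ($I{\left(E \right)} = -8 - 59 = -67$)
$T{\left(g \right)} = \frac{2 g}{12 + g}$ ($T{\left(g \right)} = \frac{g + g}{g + 12} = \frac{2 g}{12 + g}$)
$\left(T{\left(470 \right)} + K\right) + I{\left(47 \right)} = \left(2 \cdot 470 \frac{1}{12 + 470} + 184351\right) - 67 = \left(2 \cdot 470 \cdot \frac{1}{482} + 184351\right) - 67 = \left(\frac{470}{241} + 184351\right) - 67 = \frac{44429061}{241} - 67 = \frac{44412914}{241}$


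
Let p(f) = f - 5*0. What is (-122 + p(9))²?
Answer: 12769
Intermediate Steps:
p(f) = f (p(f) = f + 0 = f)
(-122 + p(9))² = (-122 + 9)² = (-113)² = 12769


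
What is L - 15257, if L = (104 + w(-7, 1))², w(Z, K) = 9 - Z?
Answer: -857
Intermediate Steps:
L = 14400 (L = (104 + (9 - 1*(-7)))² = (104 + (9 + 7))² = (104 + 16)² = 120² = 14400)
L - 15257 = 14400 - 15257 = -857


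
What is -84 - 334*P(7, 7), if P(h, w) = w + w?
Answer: -4760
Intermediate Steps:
P(h, w) = 2*w
-84 - 334*P(7, 7) = -84 - 668*7 = -84 - 334*14 = -84 - 4676 = -4760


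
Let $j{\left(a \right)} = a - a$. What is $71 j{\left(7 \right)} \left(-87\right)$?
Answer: $0$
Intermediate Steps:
$j{\left(a \right)} = 0$
$71 j{\left(7 \right)} \left(-87\right) = 71 \cdot 0 \left(-87\right) = 0 \left(-87\right) = 0$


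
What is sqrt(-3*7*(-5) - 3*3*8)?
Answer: sqrt(33) ≈ 5.7446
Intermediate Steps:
sqrt(-3*7*(-5) - 3*3*8) = sqrt(-21*(-5) - 9*8) = sqrt(105 - 72) = sqrt(33)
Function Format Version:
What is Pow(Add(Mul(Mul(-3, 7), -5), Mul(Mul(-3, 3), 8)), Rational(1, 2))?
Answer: Pow(33, Rational(1, 2)) ≈ 5.7446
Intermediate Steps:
Pow(Add(Mul(Mul(-3, 7), -5), Mul(Mul(-3, 3), 8)), Rational(1, 2)) = Pow(Add(Mul(-21, -5), Mul(-9, 8)), Rational(1, 2)) = Pow(Add(105, -72), Rational(1, 2)) = Pow(33, Rational(1, 2))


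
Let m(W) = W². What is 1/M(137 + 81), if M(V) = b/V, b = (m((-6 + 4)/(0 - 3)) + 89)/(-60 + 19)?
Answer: -80442/805 ≈ -99.928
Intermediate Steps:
b = -805/369 (b = (((-6 + 4)/(0 - 3))² + 89)/(-60 + 19) = ((-2/(-3))² + 89)/(-41) = ((-2*(-⅓))² + 89)*(-1/41) = ((⅔)² + 89)*(-1/41) = (4/9 + 89)*(-1/41) = (805/9)*(-1/41) = -805/369 ≈ -2.1816)
M(V) = -805/(369*V)
1/M(137 + 81) = 1/(-805/(369*(137 + 81))) = 1/(-805/369/218) = 1/(-805/369*1/218) = 1/(-805/80442) = -80442/805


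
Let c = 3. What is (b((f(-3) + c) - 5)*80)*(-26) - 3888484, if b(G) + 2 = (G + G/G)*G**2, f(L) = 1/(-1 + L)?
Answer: -7742323/2 ≈ -3.8712e+6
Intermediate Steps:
b(G) = -2 + G**2*(1 + G) (b(G) = -2 + (G + G/G)*G**2 = -2 + (G + 1)*G**2 = -2 + (1 + G)*G**2 = -2 + G**2*(1 + G))
(b((f(-3) + c) - 5)*80)*(-26) - 3888484 = ((-2 + ((1/(-1 - 3) + 3) - 5)**2 + ((1/(-1 - 3) + 3) - 5)**3)*80)*(-26) - 3888484 = ((-2 + ((1/(-4) + 3) - 5)**2 + ((1/(-4) + 3) - 5)**3)*80)*(-26) - 3888484 = ((-2 + ((-1/4 + 3) - 5)**2 + ((-1/4 + 3) - 5)**3)*80)*(-26) - 3888484 = ((-2 + (11/4 - 5)**2 + (11/4 - 5)**3)*80)*(-26) - 3888484 = ((-2 + (-9/4)**2 + (-9/4)**3)*80)*(-26) - 3888484 = ((-2 + 81/16 - 729/64)*80)*(-26) - 3888484 = -533/64*80*(-26) - 3888484 = -2665/4*(-26) - 3888484 = 34645/2 - 3888484 = -7742323/2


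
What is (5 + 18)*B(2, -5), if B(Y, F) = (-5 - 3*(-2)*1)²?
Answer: 23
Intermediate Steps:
B(Y, F) = 1 (B(Y, F) = (-5 + 6*1)² = (-5 + 6)² = 1² = 1)
(5 + 18)*B(2, -5) = (5 + 18)*1 = 23*1 = 23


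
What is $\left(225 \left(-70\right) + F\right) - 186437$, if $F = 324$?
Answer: $-201863$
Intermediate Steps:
$\left(225 \left(-70\right) + F\right) - 186437 = \left(225 \left(-70\right) + 324\right) - 186437 = \left(-15750 + 324\right) - 186437 = -15426 - 186437 = -201863$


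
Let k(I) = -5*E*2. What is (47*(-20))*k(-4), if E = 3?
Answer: 28200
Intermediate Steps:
k(I) = -30 (k(I) = -5*3*2 = -15*2 = -30)
(47*(-20))*k(-4) = (47*(-20))*(-30) = -940*(-30) = 28200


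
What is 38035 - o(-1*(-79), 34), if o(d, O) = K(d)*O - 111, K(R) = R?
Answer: 35460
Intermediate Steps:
o(d, O) = -111 + O*d (o(d, O) = d*O - 111 = O*d - 111 = -111 + O*d)
38035 - o(-1*(-79), 34) = 38035 - (-111 + 34*(-1*(-79))) = 38035 - (-111 + 34*79) = 38035 - (-111 + 2686) = 38035 - 1*2575 = 38035 - 2575 = 35460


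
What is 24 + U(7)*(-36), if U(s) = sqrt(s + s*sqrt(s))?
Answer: 24 - 36*sqrt(7 + 7*sqrt(7)) ≈ -157.86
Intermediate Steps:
U(s) = sqrt(s + s**(3/2))
24 + U(7)*(-36) = 24 + sqrt(7 + 7**(3/2))*(-36) = 24 + sqrt(7 + 7*sqrt(7))*(-36) = 24 - 36*sqrt(7 + 7*sqrt(7))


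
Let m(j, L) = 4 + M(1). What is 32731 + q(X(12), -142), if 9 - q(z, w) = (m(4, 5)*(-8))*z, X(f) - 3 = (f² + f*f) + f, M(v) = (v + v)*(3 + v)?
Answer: 61828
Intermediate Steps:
M(v) = 2*v*(3 + v) (M(v) = (2*v)*(3 + v) = 2*v*(3 + v))
m(j, L) = 12 (m(j, L) = 4 + 2*1*(3 + 1) = 4 + 2*1*4 = 4 + 8 = 12)
X(f) = 3 + f + 2*f² (X(f) = 3 + ((f² + f*f) + f) = 3 + ((f² + f²) + f) = 3 + (2*f² + f) = 3 + (f + 2*f²) = 3 + f + 2*f²)
q(z, w) = 9 + 96*z (q(z, w) = 9 - 12*(-8)*z = 9 - (-96)*z = 9 + 96*z)
32731 + q(X(12), -142) = 32731 + (9 + 96*(3 + 12 + 2*12²)) = 32731 + (9 + 96*(3 + 12 + 2*144)) = 32731 + (9 + 96*(3 + 12 + 288)) = 32731 + (9 + 96*303) = 32731 + (9 + 29088) = 32731 + 29097 = 61828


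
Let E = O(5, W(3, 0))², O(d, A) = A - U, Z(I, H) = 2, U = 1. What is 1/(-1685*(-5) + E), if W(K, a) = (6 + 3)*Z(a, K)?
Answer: 1/8714 ≈ 0.00011476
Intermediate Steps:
W(K, a) = 18 (W(K, a) = (6 + 3)*2 = 9*2 = 18)
O(d, A) = -1 + A (O(d, A) = A - 1*1 = A - 1 = -1 + A)
E = 289 (E = (-1 + 18)² = 17² = 289)
1/(-1685*(-5) + E) = 1/(-1685*(-5) + 289) = 1/(8425 + 289) = 1/8714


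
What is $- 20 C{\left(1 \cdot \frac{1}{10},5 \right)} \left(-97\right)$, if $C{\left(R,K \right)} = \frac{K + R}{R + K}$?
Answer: $1940$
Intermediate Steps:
$C{\left(R,K \right)} = 1$ ($C{\left(R,K \right)} = \frac{K + R}{K + R} = 1$)
$- 20 C{\left(1 \cdot \frac{1}{10},5 \right)} \left(-97\right) = \left(-20\right) 1 \left(-97\right) = \left(-20\right) \left(-97\right) = 1940$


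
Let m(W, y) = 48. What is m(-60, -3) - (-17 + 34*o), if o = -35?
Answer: 1255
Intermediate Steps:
m(-60, -3) - (-17 + 34*o) = 48 - (-17 + 34*(-35)) = 48 - (-17 - 1190) = 48 - 1*(-1207) = 48 + 1207 = 1255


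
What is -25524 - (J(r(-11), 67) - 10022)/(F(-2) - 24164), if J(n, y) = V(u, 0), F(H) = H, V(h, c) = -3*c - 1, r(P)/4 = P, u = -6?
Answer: -616823007/24166 ≈ -25524.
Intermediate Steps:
r(P) = 4*P
V(h, c) = -1 - 3*c
J(n, y) = -1 (J(n, y) = -1 - 3*0 = -1 + 0 = -1)
-25524 - (J(r(-11), 67) - 10022)/(F(-2) - 24164) = -25524 - (-1 - 10022)/(-2 - 24164) = -25524 - (-10023)/(-24166) = -25524 - (-10023)*(-1)/24166 = -25524 - 1*10023/24166 = -25524 - 10023/24166 = -616823007/24166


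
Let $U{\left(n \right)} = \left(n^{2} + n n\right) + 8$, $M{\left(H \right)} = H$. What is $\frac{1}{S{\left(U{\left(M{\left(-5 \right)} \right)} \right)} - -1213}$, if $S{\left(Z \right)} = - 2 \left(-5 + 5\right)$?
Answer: $\frac{1}{1213} \approx 0.0008244$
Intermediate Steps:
$U{\left(n \right)} = 8 + 2 n^{2}$ ($U{\left(n \right)} = \left(n^{2} + n^{2}\right) + 8 = 2 n^{2} + 8 = 8 + 2 n^{2}$)
$S{\left(Z \right)} = 0$ ($S{\left(Z \right)} = \left(-2\right) 0 = 0$)
$\frac{1}{S{\left(U{\left(M{\left(-5 \right)} \right)} \right)} - -1213} = \frac{1}{0 - -1213} = \frac{1}{0 + \left(1250 - 37\right)} = \frac{1}{0 + 1213} = \frac{1}{1213}$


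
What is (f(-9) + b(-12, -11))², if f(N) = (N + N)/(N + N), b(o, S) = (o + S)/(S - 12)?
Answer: 4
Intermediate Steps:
b(o, S) = (S + o)/(-12 + S)
f(N) = 1 (f(N) = (2*N)/((2*N)) = (2*N)*(1/(2*N)) = 1)
(f(-9) + b(-12, -11))² = (1 + (-11 - 12)/(-12 - 11))² = (1 - 23/(-23))² = (1 - 1/23*(-23))² = (1 + 1)² = 2² = 4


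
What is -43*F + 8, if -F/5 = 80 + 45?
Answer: 26883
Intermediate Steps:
F = -625 (F = -5*(80 + 45) = -5*125 = -625)
-43*F + 8 = -43*(-625) + 8 = 26875 + 8 = 26883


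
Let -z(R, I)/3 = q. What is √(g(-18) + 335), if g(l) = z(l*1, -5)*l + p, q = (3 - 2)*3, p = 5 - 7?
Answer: 3*√55 ≈ 22.249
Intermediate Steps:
p = -2
q = 3 (q = 1*3 = 3)
z(R, I) = -9 (z(R, I) = -3*3 = -9)
g(l) = -2 - 9*l (g(l) = -9*l - 2 = -2 - 9*l)
√(g(-18) + 335) = √((-2 - 9*(-18)) + 335) = √((-2 + 162) + 335) = √(160 + 335) = √495 = 3*√55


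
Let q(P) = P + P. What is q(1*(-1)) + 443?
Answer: 441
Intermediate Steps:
q(P) = 2*P
q(1*(-1)) + 443 = 2*(1*(-1)) + 443 = 2*(-1) + 443 = -2 + 443 = 441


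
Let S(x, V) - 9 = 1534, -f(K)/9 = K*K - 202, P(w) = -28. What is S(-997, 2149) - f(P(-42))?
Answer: 6781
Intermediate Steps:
f(K) = 1818 - 9*K² (f(K) = -9*(K*K - 202) = -9*(K² - 202) = -9*(-202 + K²) = 1818 - 9*K²)
S(x, V) = 1543 (S(x, V) = 9 + 1534 = 1543)
S(-997, 2149) - f(P(-42)) = 1543 - (1818 - 9*(-28)²) = 1543 - (1818 - 9*784) = 1543 - (1818 - 7056) = 1543 - 1*(-5238) = 1543 + 5238 = 6781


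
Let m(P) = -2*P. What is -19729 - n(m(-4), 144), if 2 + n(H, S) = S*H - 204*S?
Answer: 8497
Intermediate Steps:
n(H, S) = -2 - 204*S + H*S (n(H, S) = -2 + (S*H - 204*S) = -2 + (H*S - 204*S) = -2 + (-204*S + H*S) = -2 - 204*S + H*S)
-19729 - n(m(-4), 144) = -19729 - (-2 - 204*144 - 2*(-4)*144) = -19729 - (-2 - 29376 + 8*144) = -19729 - (-2 - 29376 + 1152) = -19729 - 1*(-28226) = -19729 + 28226 = 8497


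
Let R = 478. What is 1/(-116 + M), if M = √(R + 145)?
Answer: -116/12833 - √623/12833 ≈ -0.010984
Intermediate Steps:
M = √623 (M = √(478 + 145) = √623 ≈ 24.960)
1/(-116 + M) = 1/(-116 + √623)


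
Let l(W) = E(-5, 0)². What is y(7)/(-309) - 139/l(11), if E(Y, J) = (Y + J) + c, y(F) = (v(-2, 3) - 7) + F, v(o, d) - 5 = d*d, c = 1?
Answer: -43175/4944 ≈ -8.7328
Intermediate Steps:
v(o, d) = 5 + d² (v(o, d) = 5 + d*d = 5 + d²)
y(F) = 7 + F (y(F) = ((5 + 3²) - 7) + F = ((5 + 9) - 7) + F = (14 - 7) + F = 7 + F)
E(Y, J) = 1 + J + Y (E(Y, J) = (Y + J) + 1 = (J + Y) + 1 = 1 + J + Y)
l(W) = 16 (l(W) = (1 + 0 - 5)² = (-4)² = 16)
y(7)/(-309) - 139/l(11) = (7 + 7)/(-309) - 139/16 = 14*(-1/309) - 139*1/16 = -14/309 - 139/16 = -43175/4944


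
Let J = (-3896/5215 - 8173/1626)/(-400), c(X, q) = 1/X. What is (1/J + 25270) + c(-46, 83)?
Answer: 57064677219129/2252026186 ≈ 25339.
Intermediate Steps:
J = 48957091/3391836000 (J = (-3896*1/5215 - 8173*1/1626)*(-1/400) = (-3896/5215 - 8173/1626)*(-1/400) = -48957091/8479590*(-1/400) = 48957091/3391836000 ≈ 0.014434)
(1/J + 25270) + c(-46, 83) = (1/(48957091/3391836000) + 25270) + 1/(-46) = (3391836000/48957091 + 25270) - 1/46 = 1240537525570/48957091 - 1/46 = 57064677219129/2252026186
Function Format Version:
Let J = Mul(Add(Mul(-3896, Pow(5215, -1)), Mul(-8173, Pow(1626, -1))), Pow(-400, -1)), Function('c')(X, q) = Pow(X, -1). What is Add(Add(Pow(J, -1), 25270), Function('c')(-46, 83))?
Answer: Rational(57064677219129, 2252026186) ≈ 25339.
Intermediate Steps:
J = Rational(48957091, 3391836000) (J = Mul(Add(Mul(-3896, Rational(1, 5215)), Mul(-8173, Rational(1, 1626))), Rational(-1, 400)) = Mul(Add(Rational(-3896, 5215), Rational(-8173, 1626)), Rational(-1, 400)) = Mul(Rational(-48957091, 8479590), Rational(-1, 400)) = Rational(48957091, 3391836000) ≈ 0.014434)
Add(Add(Pow(J, -1), 25270), Function('c')(-46, 83)) = Add(Add(Pow(Rational(48957091, 3391836000), -1), 25270), Pow(-46, -1)) = Add(Add(Rational(3391836000, 48957091), 25270), Rational(-1, 46)) = Add(Rational(1240537525570, 48957091), Rational(-1, 46)) = Rational(57064677219129, 2252026186)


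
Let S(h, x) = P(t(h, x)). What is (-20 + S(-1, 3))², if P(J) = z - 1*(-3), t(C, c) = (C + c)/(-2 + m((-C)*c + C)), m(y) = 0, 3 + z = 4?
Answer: 256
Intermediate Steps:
z = 1 (z = -3 + 4 = 1)
t(C, c) = -C/2 - c/2 (t(C, c) = (C + c)/(-2 + 0) = (C + c)/(-2) = (C + c)*(-½) = -C/2 - c/2)
P(J) = 4 (P(J) = 1 - 1*(-3) = 1 + 3 = 4)
S(h, x) = 4
(-20 + S(-1, 3))² = (-20 + 4)² = (-16)² = 256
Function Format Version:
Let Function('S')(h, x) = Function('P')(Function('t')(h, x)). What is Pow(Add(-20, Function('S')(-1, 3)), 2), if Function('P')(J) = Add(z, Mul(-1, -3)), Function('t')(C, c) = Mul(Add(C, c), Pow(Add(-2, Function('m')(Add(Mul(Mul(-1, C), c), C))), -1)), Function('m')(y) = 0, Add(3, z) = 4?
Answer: 256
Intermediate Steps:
z = 1 (z = Add(-3, 4) = 1)
Function('t')(C, c) = Add(Mul(Rational(-1, 2), C), Mul(Rational(-1, 2), c)) (Function('t')(C, c) = Mul(Add(C, c), Pow(Add(-2, 0), -1)) = Mul(Add(C, c), Pow(-2, -1)) = Mul(Add(C, c), Rational(-1, 2)) = Add(Mul(Rational(-1, 2), C), Mul(Rational(-1, 2), c)))
Function('P')(J) = 4 (Function('P')(J) = Add(1, Mul(-1, -3)) = Add(1, 3) = 4)
Function('S')(h, x) = 4
Pow(Add(-20, Function('S')(-1, 3)), 2) = Pow(Add(-20, 4), 2) = Pow(-16, 2) = 256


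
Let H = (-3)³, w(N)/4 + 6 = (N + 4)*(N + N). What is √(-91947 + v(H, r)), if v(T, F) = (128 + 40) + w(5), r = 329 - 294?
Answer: I*√91443 ≈ 302.4*I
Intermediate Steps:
w(N) = -24 + 8*N*(4 + N) (w(N) = -24 + 4*((N + 4)*(N + N)) = -24 + 4*((4 + N)*(2*N)) = -24 + 4*(2*N*(4 + N)) = -24 + 8*N*(4 + N))
H = -27
r = 35
v(T, F) = 504 (v(T, F) = (128 + 40) + (-24 + 8*5² + 32*5) = 168 + (-24 + 8*25 + 160) = 168 + (-24 + 200 + 160) = 168 + 336 = 504)
√(-91947 + v(H, r)) = √(-91947 + 504) = √(-91443) = I*√91443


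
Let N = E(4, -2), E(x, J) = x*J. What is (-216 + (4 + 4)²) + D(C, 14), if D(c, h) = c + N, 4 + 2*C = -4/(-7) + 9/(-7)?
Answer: -2273/14 ≈ -162.36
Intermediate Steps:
C = -33/14 (C = -2 + (-4/(-7) + 9/(-7))/2 = -2 + (-4*(-⅐) + 9*(-⅐))/2 = -2 + (4/7 - 9/7)/2 = -2 + (½)*(-5/7) = -2 - 5/14 = -33/14 ≈ -2.3571)
E(x, J) = J*x
N = -8 (N = -2*4 = -8)
D(c, h) = -8 + c (D(c, h) = c - 8 = -8 + c)
(-216 + (4 + 4)²) + D(C, 14) = (-216 + (4 + 4)²) + (-8 - 33/14) = (-216 + 8²) - 145/14 = (-216 + 64) - 145/14 = -152 - 145/14 = -2273/14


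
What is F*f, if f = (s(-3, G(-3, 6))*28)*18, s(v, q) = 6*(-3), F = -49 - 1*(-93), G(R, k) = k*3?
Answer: -399168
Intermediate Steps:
G(R, k) = 3*k
F = 44 (F = -49 + 93 = 44)
s(v, q) = -18
f = -9072 (f = -18*28*18 = -504*18 = -9072)
F*f = 44*(-9072) = -399168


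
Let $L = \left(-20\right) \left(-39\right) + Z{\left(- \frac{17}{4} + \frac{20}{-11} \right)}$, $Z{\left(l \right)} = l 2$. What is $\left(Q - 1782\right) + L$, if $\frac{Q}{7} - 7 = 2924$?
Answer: $\frac{429063}{22} \approx 19503.0$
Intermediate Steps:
$Q = 20517$ ($Q = 49 + 7 \cdot 2924 = 49 + 20468 = 20517$)
$Z{\left(l \right)} = 2 l$
$L = \frac{16893}{22}$ ($L = \left(-20\right) \left(-39\right) + 2 \left(- \frac{17}{4} + \frac{20}{-11}\right) = 780 + 2 \left(\left(-17\right) \frac{1}{4} + 20 \left(- \frac{1}{11}\right)\right) = 780 + 2 \left(- \frac{17}{4} - \frac{20}{11}\right) = 780 + 2 \left(- \frac{267}{44}\right) = 780 - \frac{267}{22} = \frac{16893}{22} \approx 767.86$)
$\left(Q - 1782\right) + L = \left(20517 - 1782\right) + \frac{16893}{22} = 18735 + \frac{16893}{22} = \frac{429063}{22}$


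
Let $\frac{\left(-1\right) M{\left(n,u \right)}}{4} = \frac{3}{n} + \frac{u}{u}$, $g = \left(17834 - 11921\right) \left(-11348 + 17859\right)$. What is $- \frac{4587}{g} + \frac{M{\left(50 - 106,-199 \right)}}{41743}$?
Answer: $- \frac{1573709251}{7499736642762} \approx -0.00020984$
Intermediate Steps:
$g = 38499543$ ($g = 5913 \cdot 6511 = 38499543$)
$M{\left(n,u \right)} = -4 - \frac{12}{n}$ ($M{\left(n,u \right)} = - 4 \left(\frac{3}{n} + \frac{u}{u}\right) = - 4 \left(\frac{3}{n} + 1\right) = - 4 \left(1 + \frac{3}{n}\right) = -4 - \frac{12}{n}$)
$- \frac{4587}{g} + \frac{M{\left(50 - 106,-199 \right)}}{41743} = - \frac{4587}{38499543} + \frac{-4 - \frac{12}{50 - 106}}{41743} = \left(-4587\right) \frac{1}{38499543} + \left(-4 - \frac{12}{50 - 106}\right) \frac{1}{41743} = - \frac{1529}{12833181} + \left(-4 - \frac{12}{-56}\right) \frac{1}{41743} = - \frac{1529}{12833181} + \left(-4 - - \frac{3}{14}\right) \frac{1}{41743} = - \frac{1529}{12833181} + \left(-4 + \frac{3}{14}\right) \frac{1}{41743} = - \frac{1529}{12833181} - \frac{53}{584402} = - \frac{1573709251}{7499736642762}$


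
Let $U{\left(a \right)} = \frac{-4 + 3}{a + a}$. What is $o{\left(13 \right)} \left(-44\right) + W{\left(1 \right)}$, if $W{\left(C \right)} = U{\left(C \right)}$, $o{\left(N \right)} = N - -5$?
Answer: $- \frac{1585}{2} \approx -792.5$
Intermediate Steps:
$o{\left(N \right)} = 5 + N$ ($o{\left(N \right)} = N + 5 = 5 + N$)
$U{\left(a \right)} = - \frac{1}{2 a}$
$W{\left(C \right)} = - \frac{1}{2 C}$
$o{\left(13 \right)} \left(-44\right) + W{\left(1 \right)} = \left(5 + 13\right) \left(-44\right) - \frac{1}{2 \cdot 1} = 18 \left(-44\right) - \frac{1}{2} = -792 - \frac{1}{2} = - \frac{1585}{2}$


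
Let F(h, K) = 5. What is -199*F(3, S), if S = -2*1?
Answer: -995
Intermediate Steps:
S = -2
-199*F(3, S) = -199*5 = -995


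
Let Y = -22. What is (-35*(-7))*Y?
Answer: -5390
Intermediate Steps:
(-35*(-7))*Y = -35*(-7)*(-22) = 245*(-22) = -5390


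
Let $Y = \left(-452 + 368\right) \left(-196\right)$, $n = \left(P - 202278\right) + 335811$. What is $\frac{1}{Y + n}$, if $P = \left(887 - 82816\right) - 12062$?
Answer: $\frac{1}{56006} \approx 1.7855 \cdot 10^{-5}$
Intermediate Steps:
$P = -93991$ ($P = -81929 - 12062 = -93991$)
$n = 39542$ ($n = \left(-93991 - 202278\right) + 335811 = -296269 + 335811 = 39542$)
$Y = 16464$ ($Y = \left(-84\right) \left(-196\right) = 16464$)
$\frac{1}{Y + n} = \frac{1}{16464 + 39542} = \frac{1}{56006}$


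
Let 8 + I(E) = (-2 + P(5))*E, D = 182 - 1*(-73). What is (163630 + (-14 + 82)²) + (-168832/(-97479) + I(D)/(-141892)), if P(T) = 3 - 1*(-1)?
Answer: 1163613735263879/6915745134 ≈ 1.6826e+5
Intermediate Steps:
P(T) = 4 (P(T) = 3 + 1 = 4)
D = 255 (D = 182 + 73 = 255)
I(E) = -8 + 2*E (I(E) = -8 + (-2 + 4)*E = -8 + 2*E)
(163630 + (-14 + 82)²) + (-168832/(-97479) + I(D)/(-141892)) = (163630 + (-14 + 82)²) + (-168832/(-97479) + (-8 + 2*255)/(-141892)) = (163630 + 68²) + (-168832*(-1/97479) + (-8 + 510)*(-1/141892)) = (163630 + 4624) + (168832/97479 + 502*(-1/141892)) = 168254 + (168832/97479 - 251/70946) = 168254 + 11953487843/6915745134 = 1163613735263879/6915745134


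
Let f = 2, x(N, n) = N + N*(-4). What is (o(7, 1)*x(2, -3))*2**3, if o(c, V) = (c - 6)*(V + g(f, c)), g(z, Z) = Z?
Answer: -384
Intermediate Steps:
x(N, n) = -3*N (x(N, n) = N - 4*N = -3*N)
o(c, V) = (-6 + c)*(V + c) (o(c, V) = (c - 6)*(V + c) = (-6 + c)*(V + c))
(o(7, 1)*x(2, -3))*2**3 = ((7**2 - 6*1 - 6*7 + 1*7)*(-3*2))*2**3 = ((49 - 6 - 42 + 7)*(-6))*8 = (8*(-6))*8 = -48*8 = -384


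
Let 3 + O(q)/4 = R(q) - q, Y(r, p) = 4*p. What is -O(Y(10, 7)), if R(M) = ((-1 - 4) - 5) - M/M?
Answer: 168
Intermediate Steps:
R(M) = -11 (R(M) = (-5 - 5) - 1*1 = -10 - 1 = -11)
O(q) = -56 - 4*q (O(q) = -12 + 4*(-11 - q) = -12 + (-44 - 4*q) = -56 - 4*q)
-O(Y(10, 7)) = -(-56 - 16*7) = -(-56 - 4*28) = -(-56 - 112) = -1*(-168) = 168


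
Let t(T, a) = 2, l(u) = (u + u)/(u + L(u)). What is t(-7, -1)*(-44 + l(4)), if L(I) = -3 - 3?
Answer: -96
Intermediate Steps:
L(I) = -6
l(u) = 2*u/(-6 + u) (l(u) = (u + u)/(u - 6) = (2*u)/(-6 + u) = 2*u/(-6 + u))
t(-7, -1)*(-44 + l(4)) = 2*(-44 + 2*4/(-6 + 4)) = 2*(-44 + 2*4/(-2)) = 2*(-44 + 2*4*(-1/2)) = 2*(-44 - 4) = 2*(-48) = -96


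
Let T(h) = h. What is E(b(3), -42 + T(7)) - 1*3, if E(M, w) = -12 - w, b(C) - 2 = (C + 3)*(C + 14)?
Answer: 20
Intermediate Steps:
b(C) = 2 + (3 + C)*(14 + C) (b(C) = 2 + (C + 3)*(C + 14) = 2 + (3 + C)*(14 + C))
E(b(3), -42 + T(7)) - 1*3 = (-12 - (-42 + 7)) - 1*3 = (-12 - 1*(-35)) - 3 = (-12 + 35) - 3 = 23 - 3 = 20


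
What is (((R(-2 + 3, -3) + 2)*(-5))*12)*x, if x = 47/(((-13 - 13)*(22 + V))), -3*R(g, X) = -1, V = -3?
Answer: 3290/247 ≈ 13.320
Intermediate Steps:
R(g, X) = ⅓ (R(g, X) = -⅓*(-1) = ⅓)
x = -47/494 (x = 47/(((-13 - 13)*(22 - 3))) = 47/((-26*19)) = 47/(-494) = 47*(-1/494) = -47/494 ≈ -0.095142)
(((R(-2 + 3, -3) + 2)*(-5))*12)*x = (((⅓ + 2)*(-5))*12)*(-47/494) = (((7/3)*(-5))*12)*(-47/494) = -35/3*12*(-47/494) = -140*(-47/494) = 3290/247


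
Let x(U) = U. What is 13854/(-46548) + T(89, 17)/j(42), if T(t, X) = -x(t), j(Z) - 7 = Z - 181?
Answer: 64279/170676 ≈ 0.37661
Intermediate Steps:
j(Z) = -174 + Z (j(Z) = 7 + (Z - 181) = 7 + (-181 + Z) = -174 + Z)
T(t, X) = -t
13854/(-46548) + T(89, 17)/j(42) = 13854/(-46548) + (-1*89)/(-174 + 42) = 13854*(-1/46548) - 89/(-132) = -2309/7758 - 89*(-1/132) = -2309/7758 + 89/132 = 64279/170676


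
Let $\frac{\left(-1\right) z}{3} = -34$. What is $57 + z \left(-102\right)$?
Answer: $-10347$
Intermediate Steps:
$z = 102$ ($z = \left(-3\right) \left(-34\right) = 102$)
$57 + z \left(-102\right) = 57 + 102 \left(-102\right) = 57 - 10404 = -10347$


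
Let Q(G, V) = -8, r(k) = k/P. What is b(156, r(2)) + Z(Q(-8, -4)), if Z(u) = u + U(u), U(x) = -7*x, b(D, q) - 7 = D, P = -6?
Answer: 211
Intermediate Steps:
r(k) = -k/6 (r(k) = k/(-6) = k*(-⅙) = -k/6)
b(D, q) = 7 + D
Z(u) = -6*u (Z(u) = u - 7*u = -6*u)
b(156, r(2)) + Z(Q(-8, -4)) = (7 + 156) - 6*(-8) = 163 + 48 = 211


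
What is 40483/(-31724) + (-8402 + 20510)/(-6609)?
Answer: -217222113/69887972 ≈ -3.1081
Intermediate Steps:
40483/(-31724) + (-8402 + 20510)/(-6609) = 40483*(-1/31724) + 12108*(-1/6609) = -40483/31724 - 4036/2203 = -217222113/69887972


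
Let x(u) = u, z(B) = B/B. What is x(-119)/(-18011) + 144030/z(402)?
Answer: 370589207/2573 ≈ 1.4403e+5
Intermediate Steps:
z(B) = 1
x(-119)/(-18011) + 144030/z(402) = -119/(-18011) + 144030/1 = -119*(-1/18011) + 144030*1 = 17/2573 + 144030 = 370589207/2573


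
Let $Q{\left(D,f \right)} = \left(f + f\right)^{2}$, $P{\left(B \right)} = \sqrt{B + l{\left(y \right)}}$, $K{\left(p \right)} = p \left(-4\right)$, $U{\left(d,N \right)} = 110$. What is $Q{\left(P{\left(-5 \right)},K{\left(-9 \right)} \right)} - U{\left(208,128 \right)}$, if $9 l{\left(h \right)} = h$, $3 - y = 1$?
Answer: $5074$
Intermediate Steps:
$y = 2$ ($y = 3 - 1 = 2$)
$l{\left(h \right)} = \frac{h}{9}$
$K{\left(p \right)} = - 4 p$
$P{\left(B \right)} = \sqrt{\frac{2}{9} + B}$ ($P{\left(B \right)} = \sqrt{B + \frac{1}{9} \cdot 2} = \sqrt{B + \frac{2}{9}} = \sqrt{\frac{2}{9} + B}$)
$Q{\left(D,f \right)} = 4 f^{2}$ ($Q{\left(D,f \right)} = \left(2 f\right)^{2} = 4 f^{2}$)
$Q{\left(P{\left(-5 \right)},K{\left(-9 \right)} \right)} - U{\left(208,128 \right)} = 4 \left(\left(-4\right) \left(-9\right)\right)^{2} - 110 = 4 \cdot 36^{2} - 110 = 4 \cdot 1296 - 110 = 5184 - 110 = 5074$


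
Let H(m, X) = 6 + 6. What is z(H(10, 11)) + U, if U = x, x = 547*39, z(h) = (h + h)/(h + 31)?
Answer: 917343/43 ≈ 21334.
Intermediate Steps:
H(m, X) = 12
z(h) = 2*h/(31 + h) (z(h) = (2*h)/(31 + h) = 2*h/(31 + h))
x = 21333
U = 21333
z(H(10, 11)) + U = 2*12/(31 + 12) + 21333 = 2*12/43 + 21333 = 2*12*(1/43) + 21333 = 24/43 + 21333 = 917343/43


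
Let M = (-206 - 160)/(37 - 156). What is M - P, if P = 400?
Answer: -47234/119 ≈ -396.92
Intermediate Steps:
M = 366/119 (M = -366/(-119) = -366*(-1/119) = 366/119 ≈ 3.0756)
M - P = 366/119 - 1*400 = 366/119 - 400 = -47234/119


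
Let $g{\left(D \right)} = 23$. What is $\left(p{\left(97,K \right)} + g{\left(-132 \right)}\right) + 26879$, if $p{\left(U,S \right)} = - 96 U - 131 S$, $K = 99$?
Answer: $4621$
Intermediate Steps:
$p{\left(U,S \right)} = - 131 S - 96 U$
$\left(p{\left(97,K \right)} + g{\left(-132 \right)}\right) + 26879 = \left(\left(\left(-131\right) 99 - 9312\right) + 23\right) + 26879 = \left(\left(-12969 - 9312\right) + 23\right) + 26879 = \left(-22281 + 23\right) + 26879 = -22258 + 26879 = 4621$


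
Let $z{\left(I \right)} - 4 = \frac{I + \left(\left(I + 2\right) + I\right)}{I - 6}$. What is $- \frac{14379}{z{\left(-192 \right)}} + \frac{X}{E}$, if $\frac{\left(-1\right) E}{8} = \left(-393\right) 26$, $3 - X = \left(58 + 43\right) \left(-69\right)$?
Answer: $- \frac{9696628229}{4652596} \approx -2084.1$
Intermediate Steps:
$X = 6972$ ($X = 3 - \left(58 + 43\right) \left(-69\right) = 3 - 101 \left(-69\right) = 3 - -6969 = 3 + 6969 = 6972$)
$E = 81744$ ($E = - 8 \left(\left(-393\right) 26\right) = \left(-8\right) \left(-10218\right) = 81744$)
$z{\left(I \right)} = 4 + \frac{2 + 3 I}{-6 + I}$ ($z{\left(I \right)} = 4 + \frac{I + \left(\left(I + 2\right) + I\right)}{I - 6} = 4 + \frac{I + \left(\left(2 + I\right) + I\right)}{-6 + I} = 4 + \frac{I + \left(2 + 2 I\right)}{-6 + I} = 4 + \frac{2 + 3 I}{-6 + I}$)
$- \frac{14379}{z{\left(-192 \right)}} + \frac{X}{E} = - \frac{14379}{\frac{1}{-6 - 192} \left(-22 + 7 \left(-192\right)\right)} + \frac{6972}{81744} = - \frac{14379}{\frac{1}{-198} \left(-22 - 1344\right)} + 6972 \cdot \frac{1}{81744} = - \frac{14379}{\left(- \frac{1}{198}\right) \left(-1366\right)} + \frac{581}{6812} = - \frac{14379}{\frac{683}{99}} + \frac{581}{6812} = \left(-14379\right) \frac{99}{683} + \frac{581}{6812} = - \frac{1423521}{683} + \frac{581}{6812} = - \frac{9696628229}{4652596}$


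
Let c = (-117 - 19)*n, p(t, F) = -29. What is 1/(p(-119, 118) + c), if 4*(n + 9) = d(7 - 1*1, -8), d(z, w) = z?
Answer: 1/991 ≈ 0.0010091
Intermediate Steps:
n = -15/2 (n = -9 + (7 - 1*1)/4 = -9 + (7 - 1)/4 = -9 + (¼)*6 = -9 + 3/2 = -15/2 ≈ -7.5000)
c = 1020 (c = (-117 - 19)*(-15/2) = -136*(-15/2) = 1020)
1/(p(-119, 118) + c) = 1/(-29 + 1020) = 1/991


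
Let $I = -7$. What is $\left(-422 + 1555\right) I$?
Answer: $-7931$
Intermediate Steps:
$\left(-422 + 1555\right) I = \left(-422 + 1555\right) \left(-7\right) = 1133 \left(-7\right) = -7931$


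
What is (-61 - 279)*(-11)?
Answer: 3740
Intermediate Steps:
(-61 - 279)*(-11) = -340*(-11) = 3740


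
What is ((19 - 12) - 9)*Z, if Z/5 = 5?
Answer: -50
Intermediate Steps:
Z = 25 (Z = 5*5 = 25)
((19 - 12) - 9)*Z = ((19 - 12) - 9)*25 = (7 - 9)*25 = -2*25 = -50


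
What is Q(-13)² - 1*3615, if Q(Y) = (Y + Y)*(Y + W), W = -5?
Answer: 215409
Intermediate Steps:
Q(Y) = 2*Y*(-5 + Y) (Q(Y) = (Y + Y)*(Y - 5) = (2*Y)*(-5 + Y) = 2*Y*(-5 + Y))
Q(-13)² - 1*3615 = (2*(-13)*(-5 - 13))² - 1*3615 = (2*(-13)*(-18))² - 3615 = 468² - 3615 = 219024 - 3615 = 215409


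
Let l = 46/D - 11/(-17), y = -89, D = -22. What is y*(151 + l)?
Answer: -2489063/187 ≈ -13311.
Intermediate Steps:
l = -270/187 (l = 46/(-22) - 11/(-17) = 46*(-1/22) - 11*(-1/17) = -23/11 + 11/17 = -270/187 ≈ -1.4438)
y*(151 + l) = -89*(151 - 270/187) = -89*27967/187 = -2489063/187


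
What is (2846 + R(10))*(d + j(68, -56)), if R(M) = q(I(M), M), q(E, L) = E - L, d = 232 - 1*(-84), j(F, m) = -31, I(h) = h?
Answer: 811110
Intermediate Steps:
d = 316 (d = 232 + 84 = 316)
R(M) = 0 (R(M) = M - M = 0)
(2846 + R(10))*(d + j(68, -56)) = (2846 + 0)*(316 - 31) = 2846*285 = 811110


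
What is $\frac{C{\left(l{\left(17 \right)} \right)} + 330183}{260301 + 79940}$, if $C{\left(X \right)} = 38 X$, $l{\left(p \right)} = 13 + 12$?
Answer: $\frac{30103}{30931} \approx 0.97323$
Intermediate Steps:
$l{\left(p \right)} = 25$
$\frac{C{\left(l{\left(17 \right)} \right)} + 330183}{260301 + 79940} = \frac{38 \cdot 25 + 330183}{260301 + 79940} = \frac{950 + 330183}{340241} = 331133 \cdot \frac{1}{340241} = \frac{30103}{30931}$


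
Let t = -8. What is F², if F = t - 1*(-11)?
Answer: 9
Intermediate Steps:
F = 3 (F = -8 - 1*(-11) = -8 + 11 = 3)
F² = 3² = 9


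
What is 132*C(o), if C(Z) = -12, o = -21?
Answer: -1584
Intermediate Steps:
132*C(o) = 132*(-12) = -1584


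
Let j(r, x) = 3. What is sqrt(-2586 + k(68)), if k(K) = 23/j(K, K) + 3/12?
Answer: I*sqrt(92811)/6 ≈ 50.775*I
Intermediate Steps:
k(K) = 95/12 (k(K) = 23/3 + 3/12 = 23*(1/3) + 3*(1/12) = 23/3 + 1/4 = 95/12)
sqrt(-2586 + k(68)) = sqrt(-2586 + 95/12) = sqrt(-30937/12) = I*sqrt(92811)/6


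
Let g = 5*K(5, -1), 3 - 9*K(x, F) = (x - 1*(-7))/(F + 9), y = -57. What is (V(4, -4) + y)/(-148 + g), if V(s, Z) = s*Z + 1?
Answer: 432/883 ≈ 0.48924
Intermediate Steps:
K(x, F) = ⅓ - (7 + x)/(9*(9 + F)) (K(x, F) = ⅓ - (x - 1*(-7))/(9*(F + 9)) = ⅓ - (x + 7)/(9*(9 + F)) = ⅓ - (7 + x)/(9*(9 + F)))
V(s, Z) = 1 + Z*s (V(s, Z) = Z*s + 1 = 1 + Z*s)
g = ⅚ (g = 5*((20 - 1*5 + 3*(-1))/(9*(9 - 1))) = 5*((⅑)*(20 - 5 - 3)/8) = 5*((⅑)*(⅛)*12) = 5*(⅙) = ⅚ ≈ 0.83333)
(V(4, -4) + y)/(-148 + g) = ((1 - 4*4) - 57)/(-148 + ⅚) = ((1 - 16) - 57)/(-883/6) = (-15 - 57)*(-6/883) = -72*(-6/883) = 432/883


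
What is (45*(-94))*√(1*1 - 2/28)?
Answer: -2115*√182/7 ≈ -4076.1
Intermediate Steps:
(45*(-94))*√(1*1 - 2/28) = -4230*√(1 - 2*1/28) = -4230*√(1 - 1/14) = -2115*√182/7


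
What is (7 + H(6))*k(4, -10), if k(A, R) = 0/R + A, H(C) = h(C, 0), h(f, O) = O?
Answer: 28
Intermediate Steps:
H(C) = 0
k(A, R) = A (k(A, R) = 0 + A = A)
(7 + H(6))*k(4, -10) = (7 + 0)*4 = 7*4 = 28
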